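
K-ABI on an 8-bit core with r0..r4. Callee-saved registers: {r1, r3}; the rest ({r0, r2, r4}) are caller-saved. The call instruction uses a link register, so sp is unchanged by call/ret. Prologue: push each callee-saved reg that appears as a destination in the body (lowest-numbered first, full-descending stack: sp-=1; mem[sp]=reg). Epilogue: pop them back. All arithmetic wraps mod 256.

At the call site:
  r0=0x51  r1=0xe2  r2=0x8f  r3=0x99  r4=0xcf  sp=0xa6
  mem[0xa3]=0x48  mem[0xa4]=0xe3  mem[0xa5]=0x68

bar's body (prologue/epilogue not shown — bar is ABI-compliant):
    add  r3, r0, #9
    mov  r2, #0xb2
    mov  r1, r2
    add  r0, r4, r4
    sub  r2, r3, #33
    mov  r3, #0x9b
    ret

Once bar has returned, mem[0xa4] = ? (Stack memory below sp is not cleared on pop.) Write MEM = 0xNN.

MEM = 0x99

prologue: push r1 → mem[0xa5]=0xe2, sp=0xa5
prologue: push r3 → mem[0xa4]=0x99, sp=0xa4
body[0] add  r3, r0, #9 → r3=0x5a
body[1] mov  r2, #0xb2 → r2=0xb2
body[2] mov  r1, r2 → r1=0xb2
body[3] add  r0, r4, r4 → r0=0x9e
body[4] sub  r2, r3, #33 → r2=0x39
body[5] mov  r3, #0x9b → r3=0x9b
epilogue: pop r3=0x99, sp=0xa5
epilogue: pop r1=0xe2, sp=0xa6
prologue pushed ['r1', 'r3'] at ['0xa5', '0xa4']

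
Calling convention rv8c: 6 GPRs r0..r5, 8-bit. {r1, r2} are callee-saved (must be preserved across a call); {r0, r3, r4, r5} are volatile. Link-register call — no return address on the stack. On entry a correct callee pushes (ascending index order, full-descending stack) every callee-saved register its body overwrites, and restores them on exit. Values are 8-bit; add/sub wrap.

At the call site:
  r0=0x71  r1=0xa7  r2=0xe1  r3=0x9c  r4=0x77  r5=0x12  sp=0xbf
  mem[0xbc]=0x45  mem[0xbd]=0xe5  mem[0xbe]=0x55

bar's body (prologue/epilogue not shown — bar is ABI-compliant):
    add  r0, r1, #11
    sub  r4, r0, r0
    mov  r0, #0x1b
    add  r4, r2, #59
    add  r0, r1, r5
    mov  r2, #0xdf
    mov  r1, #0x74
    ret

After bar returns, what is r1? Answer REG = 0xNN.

prologue: push r1 -> mem[0xbe]=0xa7, sp=0xbe
prologue: push r2 -> mem[0xbd]=0xe1, sp=0xbd
body[0] add  r0, r1, #11 -> r0=0xb2
body[1] sub  r4, r0, r0 -> r4=0x00
body[2] mov  r0, #0x1b -> r0=0x1b
body[3] add  r4, r2, #59 -> r4=0x1c
body[4] add  r0, r1, r5 -> r0=0xb9
body[5] mov  r2, #0xdf -> r2=0xdf
body[6] mov  r1, #0x74 -> r1=0x74
epilogue: pop r2=0xe1, sp=0xbe
epilogue: pop r1=0xa7, sp=0xbf
r1 is callee-saved -> restored

REG = 0xa7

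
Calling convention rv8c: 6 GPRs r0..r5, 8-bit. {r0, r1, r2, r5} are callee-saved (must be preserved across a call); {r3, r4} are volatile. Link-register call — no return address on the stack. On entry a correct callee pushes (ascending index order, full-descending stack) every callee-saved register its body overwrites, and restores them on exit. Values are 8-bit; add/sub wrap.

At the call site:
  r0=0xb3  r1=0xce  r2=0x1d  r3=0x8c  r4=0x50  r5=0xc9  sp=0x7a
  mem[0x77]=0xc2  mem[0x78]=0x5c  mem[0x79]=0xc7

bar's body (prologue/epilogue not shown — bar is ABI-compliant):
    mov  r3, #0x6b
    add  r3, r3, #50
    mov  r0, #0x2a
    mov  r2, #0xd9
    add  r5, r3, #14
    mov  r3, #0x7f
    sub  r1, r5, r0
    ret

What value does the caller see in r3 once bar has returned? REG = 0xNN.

REG = 0x7f

prologue: push r0 -> mem[0x79]=0xb3, sp=0x79
prologue: push r1 -> mem[0x78]=0xce, sp=0x78
prologue: push r2 -> mem[0x77]=0x1d, sp=0x77
prologue: push r5 -> mem[0x76]=0xc9, sp=0x76
body[0] mov  r3, #0x6b -> r3=0x6b
body[1] add  r3, r3, #50 -> r3=0x9d
body[2] mov  r0, #0x2a -> r0=0x2a
body[3] mov  r2, #0xd9 -> r2=0xd9
body[4] add  r5, r3, #14 -> r5=0xab
body[5] mov  r3, #0x7f -> r3=0x7f
body[6] sub  r1, r5, r0 -> r1=0x81
epilogue: pop r5=0xc9, sp=0x77
epilogue: pop r2=0x1d, sp=0x78
epilogue: pop r1=0xce, sp=0x79
epilogue: pop r0=0xb3, sp=0x7a
r3 is caller-saved -> body value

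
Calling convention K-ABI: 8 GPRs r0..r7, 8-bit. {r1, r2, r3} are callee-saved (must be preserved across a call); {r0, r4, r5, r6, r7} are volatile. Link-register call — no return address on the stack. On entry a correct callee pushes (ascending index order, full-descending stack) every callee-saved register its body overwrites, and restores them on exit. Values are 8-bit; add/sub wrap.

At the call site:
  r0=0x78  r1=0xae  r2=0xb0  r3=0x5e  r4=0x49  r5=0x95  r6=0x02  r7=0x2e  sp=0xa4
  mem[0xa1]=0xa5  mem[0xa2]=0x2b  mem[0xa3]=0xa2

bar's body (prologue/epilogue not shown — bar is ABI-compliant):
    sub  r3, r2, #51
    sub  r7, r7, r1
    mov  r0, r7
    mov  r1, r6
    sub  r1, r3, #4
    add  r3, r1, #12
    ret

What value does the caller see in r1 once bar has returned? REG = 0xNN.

prologue: push r1 -> mem[0xa3]=0xae, sp=0xa3
prologue: push r3 -> mem[0xa2]=0x5e, sp=0xa2
body[0] sub  r3, r2, #51 -> r3=0x7d
body[1] sub  r7, r7, r1 -> r7=0x80
body[2] mov  r0, r7 -> r0=0x80
body[3] mov  r1, r6 -> r1=0x02
body[4] sub  r1, r3, #4 -> r1=0x79
body[5] add  r3, r1, #12 -> r3=0x85
epilogue: pop r3=0x5e, sp=0xa3
epilogue: pop r1=0xae, sp=0xa4
r1 is callee-saved -> restored

REG = 0xae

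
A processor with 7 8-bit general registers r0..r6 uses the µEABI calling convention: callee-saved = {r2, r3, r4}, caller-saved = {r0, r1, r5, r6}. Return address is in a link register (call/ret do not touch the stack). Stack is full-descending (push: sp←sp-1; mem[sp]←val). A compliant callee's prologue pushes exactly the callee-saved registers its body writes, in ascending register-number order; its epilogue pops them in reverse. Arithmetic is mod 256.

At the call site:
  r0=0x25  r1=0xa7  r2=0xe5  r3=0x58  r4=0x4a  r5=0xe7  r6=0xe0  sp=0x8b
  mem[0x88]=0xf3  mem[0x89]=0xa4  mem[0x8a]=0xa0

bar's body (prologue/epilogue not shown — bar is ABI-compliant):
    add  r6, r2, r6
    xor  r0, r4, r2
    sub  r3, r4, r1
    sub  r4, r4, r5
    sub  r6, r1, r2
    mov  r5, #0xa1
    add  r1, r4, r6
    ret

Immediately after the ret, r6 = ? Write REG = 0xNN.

REG = 0xc2

prologue: push r3 -> mem[0x8a]=0x58, sp=0x8a
prologue: push r4 -> mem[0x89]=0x4a, sp=0x89
body[0] add  r6, r2, r6 -> r6=0xc5
body[1] xor  r0, r4, r2 -> r0=0xaf
body[2] sub  r3, r4, r1 -> r3=0xa3
body[3] sub  r4, r4, r5 -> r4=0x63
body[4] sub  r6, r1, r2 -> r6=0xc2
body[5] mov  r5, #0xa1 -> r5=0xa1
body[6] add  r1, r4, r6 -> r1=0x25
epilogue: pop r4=0x4a, sp=0x8a
epilogue: pop r3=0x58, sp=0x8b
r6 is caller-saved -> body value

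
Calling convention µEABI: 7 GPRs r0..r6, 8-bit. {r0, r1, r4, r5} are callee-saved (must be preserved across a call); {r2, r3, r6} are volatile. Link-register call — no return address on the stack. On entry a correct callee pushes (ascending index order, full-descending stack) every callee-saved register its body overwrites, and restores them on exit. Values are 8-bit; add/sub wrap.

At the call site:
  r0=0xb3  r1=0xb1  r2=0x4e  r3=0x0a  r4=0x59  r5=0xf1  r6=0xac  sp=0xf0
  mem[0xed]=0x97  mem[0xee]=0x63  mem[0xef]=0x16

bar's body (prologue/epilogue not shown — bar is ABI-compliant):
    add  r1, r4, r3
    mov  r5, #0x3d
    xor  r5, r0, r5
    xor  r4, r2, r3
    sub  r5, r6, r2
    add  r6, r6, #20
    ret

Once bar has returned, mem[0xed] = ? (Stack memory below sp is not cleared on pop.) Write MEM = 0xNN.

MEM = 0xf1

prologue: push r1 -> mem[0xef]=0xb1, sp=0xef
prologue: push r4 -> mem[0xee]=0x59, sp=0xee
prologue: push r5 -> mem[0xed]=0xf1, sp=0xed
body[0] add  r1, r4, r3 -> r1=0x63
body[1] mov  r5, #0x3d -> r5=0x3d
body[2] xor  r5, r0, r5 -> r5=0x8e
body[3] xor  r4, r2, r3 -> r4=0x44
body[4] sub  r5, r6, r2 -> r5=0x5e
body[5] add  r6, r6, #20 -> r6=0xc0
epilogue: pop r5=0xf1, sp=0xee
epilogue: pop r4=0x59, sp=0xef
epilogue: pop r1=0xb1, sp=0xf0
prologue pushed ['r1', 'r4', 'r5'] at ['0xef', '0xee', '0xed']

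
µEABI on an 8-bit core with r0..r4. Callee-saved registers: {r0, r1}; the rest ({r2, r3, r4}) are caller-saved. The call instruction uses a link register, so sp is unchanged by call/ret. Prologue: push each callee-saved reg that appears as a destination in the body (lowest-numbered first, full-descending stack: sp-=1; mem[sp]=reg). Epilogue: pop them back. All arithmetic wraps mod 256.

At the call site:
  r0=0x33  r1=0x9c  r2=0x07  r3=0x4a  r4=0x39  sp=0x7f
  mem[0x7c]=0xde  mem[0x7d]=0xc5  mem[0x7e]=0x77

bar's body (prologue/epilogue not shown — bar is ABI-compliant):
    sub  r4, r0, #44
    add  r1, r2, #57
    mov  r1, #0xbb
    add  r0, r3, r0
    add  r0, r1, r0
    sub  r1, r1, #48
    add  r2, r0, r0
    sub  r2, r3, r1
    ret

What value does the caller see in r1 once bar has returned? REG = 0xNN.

prologue: push r0 → mem[0x7e]=0x33, sp=0x7e
prologue: push r1 → mem[0x7d]=0x9c, sp=0x7d
body[0] sub  r4, r0, #44 → r4=0x07
body[1] add  r1, r2, #57 → r1=0x40
body[2] mov  r1, #0xbb → r1=0xbb
body[3] add  r0, r3, r0 → r0=0x7d
body[4] add  r0, r1, r0 → r0=0x38
body[5] sub  r1, r1, #48 → r1=0x8b
body[6] add  r2, r0, r0 → r2=0x70
body[7] sub  r2, r3, r1 → r2=0xbf
epilogue: pop r1=0x9c, sp=0x7e
epilogue: pop r0=0x33, sp=0x7f
r1 is callee-saved → restored

REG = 0x9c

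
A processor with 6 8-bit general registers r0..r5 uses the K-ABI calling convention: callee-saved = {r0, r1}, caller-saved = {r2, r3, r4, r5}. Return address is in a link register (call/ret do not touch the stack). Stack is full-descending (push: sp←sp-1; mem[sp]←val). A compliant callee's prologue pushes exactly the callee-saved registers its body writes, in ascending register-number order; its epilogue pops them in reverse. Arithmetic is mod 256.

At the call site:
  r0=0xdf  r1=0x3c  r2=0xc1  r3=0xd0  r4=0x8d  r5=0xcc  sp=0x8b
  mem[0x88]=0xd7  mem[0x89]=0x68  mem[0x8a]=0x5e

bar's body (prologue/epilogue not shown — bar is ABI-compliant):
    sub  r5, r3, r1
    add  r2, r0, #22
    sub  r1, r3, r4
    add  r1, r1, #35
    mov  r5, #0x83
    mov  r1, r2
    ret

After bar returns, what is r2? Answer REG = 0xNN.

REG = 0xf5

prologue: push r1 -> mem[0x8a]=0x3c, sp=0x8a
body[0] sub  r5, r3, r1 -> r5=0x94
body[1] add  r2, r0, #22 -> r2=0xf5
body[2] sub  r1, r3, r4 -> r1=0x43
body[3] add  r1, r1, #35 -> r1=0x66
body[4] mov  r5, #0x83 -> r5=0x83
body[5] mov  r1, r2 -> r1=0xf5
epilogue: pop r1=0x3c, sp=0x8b
r2 is caller-saved -> body value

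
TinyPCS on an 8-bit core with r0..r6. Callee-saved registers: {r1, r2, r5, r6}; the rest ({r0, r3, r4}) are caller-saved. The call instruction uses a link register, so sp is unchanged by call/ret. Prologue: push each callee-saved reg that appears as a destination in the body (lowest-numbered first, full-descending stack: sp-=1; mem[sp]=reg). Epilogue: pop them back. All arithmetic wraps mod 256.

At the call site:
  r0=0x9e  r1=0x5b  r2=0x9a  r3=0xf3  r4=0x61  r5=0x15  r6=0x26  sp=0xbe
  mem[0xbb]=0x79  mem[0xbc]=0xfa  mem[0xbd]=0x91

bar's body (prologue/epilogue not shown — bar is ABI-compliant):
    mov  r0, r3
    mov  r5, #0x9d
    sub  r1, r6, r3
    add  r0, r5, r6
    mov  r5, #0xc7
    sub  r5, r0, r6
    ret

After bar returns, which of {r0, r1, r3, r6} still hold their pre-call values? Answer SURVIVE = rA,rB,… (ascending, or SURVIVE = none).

prologue: push r1 → mem[0xbd]=0x5b, sp=0xbd
prologue: push r5 → mem[0xbc]=0x15, sp=0xbc
body[0] mov  r0, r3 → r0=0xf3
body[1] mov  r5, #0x9d → r5=0x9d
body[2] sub  r1, r6, r3 → r1=0x33
body[3] add  r0, r5, r6 → r0=0xc3
body[4] mov  r5, #0xc7 → r5=0xc7
body[5] sub  r5, r0, r6 → r5=0x9d
epilogue: pop r5=0x15, sp=0xbd
epilogue: pop r1=0x5b, sp=0xbe
r0: caller-saved, written=True
r1: callee-saved, written=True
r3: caller-saved, written=False
r6: callee-saved, written=False

SURVIVE = r1,r3,r6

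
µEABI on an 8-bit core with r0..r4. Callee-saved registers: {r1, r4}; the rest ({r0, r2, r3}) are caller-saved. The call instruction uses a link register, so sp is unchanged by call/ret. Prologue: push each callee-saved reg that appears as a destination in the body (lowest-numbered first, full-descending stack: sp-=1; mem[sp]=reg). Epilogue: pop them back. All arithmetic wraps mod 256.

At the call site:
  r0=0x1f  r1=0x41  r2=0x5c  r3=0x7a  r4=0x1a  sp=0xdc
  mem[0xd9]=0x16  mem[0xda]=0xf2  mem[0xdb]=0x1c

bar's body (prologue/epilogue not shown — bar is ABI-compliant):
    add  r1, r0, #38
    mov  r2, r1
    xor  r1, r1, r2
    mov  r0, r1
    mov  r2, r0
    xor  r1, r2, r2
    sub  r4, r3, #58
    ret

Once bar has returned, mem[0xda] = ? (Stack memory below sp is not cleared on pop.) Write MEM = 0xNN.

MEM = 0x1a

prologue: push r1 -> mem[0xdb]=0x41, sp=0xdb
prologue: push r4 -> mem[0xda]=0x1a, sp=0xda
body[0] add  r1, r0, #38 -> r1=0x45
body[1] mov  r2, r1 -> r2=0x45
body[2] xor  r1, r1, r2 -> r1=0x00
body[3] mov  r0, r1 -> r0=0x00
body[4] mov  r2, r0 -> r2=0x00
body[5] xor  r1, r2, r2 -> r1=0x00
body[6] sub  r4, r3, #58 -> r4=0x40
epilogue: pop r4=0x1a, sp=0xdb
epilogue: pop r1=0x41, sp=0xdc
prologue pushed ['r1', 'r4'] at ['0xdb', '0xda']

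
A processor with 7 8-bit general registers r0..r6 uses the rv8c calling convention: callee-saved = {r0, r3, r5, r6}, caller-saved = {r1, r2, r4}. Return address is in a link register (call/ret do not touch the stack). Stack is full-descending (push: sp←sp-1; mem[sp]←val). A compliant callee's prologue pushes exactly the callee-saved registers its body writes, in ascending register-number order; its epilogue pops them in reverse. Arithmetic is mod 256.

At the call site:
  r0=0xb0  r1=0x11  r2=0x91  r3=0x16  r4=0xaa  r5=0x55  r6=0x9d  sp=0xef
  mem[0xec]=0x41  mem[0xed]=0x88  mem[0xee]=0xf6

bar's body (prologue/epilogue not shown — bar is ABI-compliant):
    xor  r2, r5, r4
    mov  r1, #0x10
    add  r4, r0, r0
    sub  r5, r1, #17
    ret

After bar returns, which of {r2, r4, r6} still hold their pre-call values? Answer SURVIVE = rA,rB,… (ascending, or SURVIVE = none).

prologue: push r5 → mem[0xee]=0x55, sp=0xee
body[0] xor  r2, r5, r4 → r2=0xff
body[1] mov  r1, #0x10 → r1=0x10
body[2] add  r4, r0, r0 → r4=0x60
body[3] sub  r5, r1, #17 → r5=0xff
epilogue: pop r5=0x55, sp=0xef
r2: caller-saved, written=True
r4: caller-saved, written=True
r6: callee-saved, written=False

SURVIVE = r6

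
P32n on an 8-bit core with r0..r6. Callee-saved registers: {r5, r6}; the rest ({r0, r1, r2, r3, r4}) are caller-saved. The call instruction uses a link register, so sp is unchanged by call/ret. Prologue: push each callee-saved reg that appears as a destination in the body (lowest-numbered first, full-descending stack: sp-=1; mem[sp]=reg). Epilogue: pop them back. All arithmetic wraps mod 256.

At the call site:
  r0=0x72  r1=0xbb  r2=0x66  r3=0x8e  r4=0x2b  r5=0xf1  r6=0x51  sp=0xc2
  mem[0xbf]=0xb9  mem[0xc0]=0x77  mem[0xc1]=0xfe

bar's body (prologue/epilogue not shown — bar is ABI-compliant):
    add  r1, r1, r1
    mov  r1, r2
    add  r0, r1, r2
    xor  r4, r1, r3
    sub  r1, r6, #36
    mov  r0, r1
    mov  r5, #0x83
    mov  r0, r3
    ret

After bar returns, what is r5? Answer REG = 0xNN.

prologue: push r5 → mem[0xc1]=0xf1, sp=0xc1
body[0] add  r1, r1, r1 → r1=0x76
body[1] mov  r1, r2 → r1=0x66
body[2] add  r0, r1, r2 → r0=0xcc
body[3] xor  r4, r1, r3 → r4=0xe8
body[4] sub  r1, r6, #36 → r1=0x2d
body[5] mov  r0, r1 → r0=0x2d
body[6] mov  r5, #0x83 → r5=0x83
body[7] mov  r0, r3 → r0=0x8e
epilogue: pop r5=0xf1, sp=0xc2
r5 is callee-saved → restored

REG = 0xf1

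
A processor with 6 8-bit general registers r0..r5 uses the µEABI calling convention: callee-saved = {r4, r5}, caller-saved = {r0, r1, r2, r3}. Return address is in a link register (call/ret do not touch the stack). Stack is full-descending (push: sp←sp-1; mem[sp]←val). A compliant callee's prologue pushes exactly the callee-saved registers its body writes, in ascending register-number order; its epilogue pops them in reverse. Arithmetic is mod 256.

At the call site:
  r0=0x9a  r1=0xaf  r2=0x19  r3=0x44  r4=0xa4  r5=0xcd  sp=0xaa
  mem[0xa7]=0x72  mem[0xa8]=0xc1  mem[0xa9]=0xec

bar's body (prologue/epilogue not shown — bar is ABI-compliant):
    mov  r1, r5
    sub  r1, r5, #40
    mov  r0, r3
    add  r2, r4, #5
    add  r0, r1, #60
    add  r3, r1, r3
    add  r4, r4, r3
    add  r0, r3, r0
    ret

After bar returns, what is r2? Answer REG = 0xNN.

REG = 0xa9

prologue: push r4 -> mem[0xa9]=0xa4, sp=0xa9
body[0] mov  r1, r5 -> r1=0xcd
body[1] sub  r1, r5, #40 -> r1=0xa5
body[2] mov  r0, r3 -> r0=0x44
body[3] add  r2, r4, #5 -> r2=0xa9
body[4] add  r0, r1, #60 -> r0=0xe1
body[5] add  r3, r1, r3 -> r3=0xe9
body[6] add  r4, r4, r3 -> r4=0x8d
body[7] add  r0, r3, r0 -> r0=0xca
epilogue: pop r4=0xa4, sp=0xaa
r2 is caller-saved -> body value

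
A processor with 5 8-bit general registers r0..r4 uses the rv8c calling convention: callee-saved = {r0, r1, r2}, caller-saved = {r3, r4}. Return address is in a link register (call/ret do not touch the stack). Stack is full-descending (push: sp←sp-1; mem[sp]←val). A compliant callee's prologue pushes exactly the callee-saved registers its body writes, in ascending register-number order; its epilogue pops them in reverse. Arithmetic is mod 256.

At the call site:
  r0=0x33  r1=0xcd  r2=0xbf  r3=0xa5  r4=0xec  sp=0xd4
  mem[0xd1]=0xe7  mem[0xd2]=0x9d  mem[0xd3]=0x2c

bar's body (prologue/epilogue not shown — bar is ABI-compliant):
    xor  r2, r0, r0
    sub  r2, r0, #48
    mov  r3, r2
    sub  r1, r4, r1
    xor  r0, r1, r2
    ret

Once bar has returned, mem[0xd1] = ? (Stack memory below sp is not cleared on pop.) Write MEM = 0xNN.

prologue: push r0 → mem[0xd3]=0x33, sp=0xd3
prologue: push r1 → mem[0xd2]=0xcd, sp=0xd2
prologue: push r2 → mem[0xd1]=0xbf, sp=0xd1
body[0] xor  r2, r0, r0 → r2=0x00
body[1] sub  r2, r0, #48 → r2=0x03
body[2] mov  r3, r2 → r3=0x03
body[3] sub  r1, r4, r1 → r1=0x1f
body[4] xor  r0, r1, r2 → r0=0x1c
epilogue: pop r2=0xbf, sp=0xd2
epilogue: pop r1=0xcd, sp=0xd3
epilogue: pop r0=0x33, sp=0xd4
prologue pushed ['r0', 'r1', 'r2'] at ['0xd3', '0xd2', '0xd1']

MEM = 0xbf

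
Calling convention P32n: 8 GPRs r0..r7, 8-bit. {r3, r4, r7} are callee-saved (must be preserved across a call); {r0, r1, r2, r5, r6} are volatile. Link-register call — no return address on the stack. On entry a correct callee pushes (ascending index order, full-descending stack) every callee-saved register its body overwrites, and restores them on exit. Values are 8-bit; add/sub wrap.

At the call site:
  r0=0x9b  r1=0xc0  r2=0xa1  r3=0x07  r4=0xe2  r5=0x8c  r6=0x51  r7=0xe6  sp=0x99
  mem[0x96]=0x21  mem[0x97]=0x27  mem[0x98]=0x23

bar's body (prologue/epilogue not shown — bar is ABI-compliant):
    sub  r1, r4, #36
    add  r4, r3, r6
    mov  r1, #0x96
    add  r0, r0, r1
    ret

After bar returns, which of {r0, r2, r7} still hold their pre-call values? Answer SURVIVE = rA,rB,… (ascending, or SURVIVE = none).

SURVIVE = r2,r7

prologue: push r4 → mem[0x98]=0xe2, sp=0x98
body[0] sub  r1, r4, #36 → r1=0xbe
body[1] add  r4, r3, r6 → r4=0x58
body[2] mov  r1, #0x96 → r1=0x96
body[3] add  r0, r0, r1 → r0=0x31
epilogue: pop r4=0xe2, sp=0x99
r0: caller-saved, written=True
r2: caller-saved, written=False
r7: callee-saved, written=False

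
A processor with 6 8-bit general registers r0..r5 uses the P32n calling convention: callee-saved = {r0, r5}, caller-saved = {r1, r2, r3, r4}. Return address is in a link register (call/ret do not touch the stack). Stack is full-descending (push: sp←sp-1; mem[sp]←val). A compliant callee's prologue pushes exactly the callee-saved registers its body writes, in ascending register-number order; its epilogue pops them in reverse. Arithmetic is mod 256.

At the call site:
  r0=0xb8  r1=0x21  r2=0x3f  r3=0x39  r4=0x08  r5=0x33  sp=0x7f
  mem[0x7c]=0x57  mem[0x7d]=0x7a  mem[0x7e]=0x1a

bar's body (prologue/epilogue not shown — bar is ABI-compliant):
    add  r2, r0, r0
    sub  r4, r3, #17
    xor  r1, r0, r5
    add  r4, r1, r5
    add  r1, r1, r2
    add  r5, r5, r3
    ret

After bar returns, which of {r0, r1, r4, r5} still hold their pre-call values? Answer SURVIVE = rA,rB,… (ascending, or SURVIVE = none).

prologue: push r5 -> mem[0x7e]=0x33, sp=0x7e
body[0] add  r2, r0, r0 -> r2=0x70
body[1] sub  r4, r3, #17 -> r4=0x28
body[2] xor  r1, r0, r5 -> r1=0x8b
body[3] add  r4, r1, r5 -> r4=0xbe
body[4] add  r1, r1, r2 -> r1=0xfb
body[5] add  r5, r5, r3 -> r5=0x6c
epilogue: pop r5=0x33, sp=0x7f
r0: callee-saved, written=False
r1: caller-saved, written=True
r4: caller-saved, written=True
r5: callee-saved, written=True

SURVIVE = r0,r5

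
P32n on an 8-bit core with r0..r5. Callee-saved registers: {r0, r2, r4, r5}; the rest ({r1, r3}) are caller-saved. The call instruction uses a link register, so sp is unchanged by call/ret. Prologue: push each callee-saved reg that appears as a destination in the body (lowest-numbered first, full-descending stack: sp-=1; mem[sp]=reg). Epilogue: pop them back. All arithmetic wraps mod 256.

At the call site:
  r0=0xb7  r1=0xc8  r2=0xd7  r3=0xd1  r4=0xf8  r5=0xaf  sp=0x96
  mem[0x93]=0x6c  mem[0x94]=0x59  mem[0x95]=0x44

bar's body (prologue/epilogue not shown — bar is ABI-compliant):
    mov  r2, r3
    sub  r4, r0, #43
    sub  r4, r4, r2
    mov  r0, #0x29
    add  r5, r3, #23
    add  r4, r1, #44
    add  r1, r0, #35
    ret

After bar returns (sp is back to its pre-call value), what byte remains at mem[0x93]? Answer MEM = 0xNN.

MEM = 0xf8

prologue: push r0 → mem[0x95]=0xb7, sp=0x95
prologue: push r2 → mem[0x94]=0xd7, sp=0x94
prologue: push r4 → mem[0x93]=0xf8, sp=0x93
prologue: push r5 → mem[0x92]=0xaf, sp=0x92
body[0] mov  r2, r3 → r2=0xd1
body[1] sub  r4, r0, #43 → r4=0x8c
body[2] sub  r4, r4, r2 → r4=0xbb
body[3] mov  r0, #0x29 → r0=0x29
body[4] add  r5, r3, #23 → r5=0xe8
body[5] add  r4, r1, #44 → r4=0xf4
body[6] add  r1, r0, #35 → r1=0x4c
epilogue: pop r5=0xaf, sp=0x93
epilogue: pop r4=0xf8, sp=0x94
epilogue: pop r2=0xd7, sp=0x95
epilogue: pop r0=0xb7, sp=0x96
prologue pushed ['r0', 'r2', 'r4', 'r5'] at ['0x95', '0x94', '0x93', '0x92']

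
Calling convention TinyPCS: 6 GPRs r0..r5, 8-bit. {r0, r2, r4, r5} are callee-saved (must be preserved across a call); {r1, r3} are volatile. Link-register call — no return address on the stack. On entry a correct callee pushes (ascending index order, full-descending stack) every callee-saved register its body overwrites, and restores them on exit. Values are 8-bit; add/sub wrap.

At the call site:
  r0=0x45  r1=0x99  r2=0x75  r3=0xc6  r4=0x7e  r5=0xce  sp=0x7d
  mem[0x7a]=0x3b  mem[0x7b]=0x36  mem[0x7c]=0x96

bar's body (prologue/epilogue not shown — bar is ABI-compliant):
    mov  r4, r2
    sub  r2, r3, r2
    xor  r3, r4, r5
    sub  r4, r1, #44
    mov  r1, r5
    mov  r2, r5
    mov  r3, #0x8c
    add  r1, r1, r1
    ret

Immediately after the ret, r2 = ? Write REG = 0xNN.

REG = 0x75

prologue: push r2 → mem[0x7c]=0x75, sp=0x7c
prologue: push r4 → mem[0x7b]=0x7e, sp=0x7b
body[0] mov  r4, r2 → r4=0x75
body[1] sub  r2, r3, r2 → r2=0x51
body[2] xor  r3, r4, r5 → r3=0xbb
body[3] sub  r4, r1, #44 → r4=0x6d
body[4] mov  r1, r5 → r1=0xce
body[5] mov  r2, r5 → r2=0xce
body[6] mov  r3, #0x8c → r3=0x8c
body[7] add  r1, r1, r1 → r1=0x9c
epilogue: pop r4=0x7e, sp=0x7c
epilogue: pop r2=0x75, sp=0x7d
r2 is callee-saved → restored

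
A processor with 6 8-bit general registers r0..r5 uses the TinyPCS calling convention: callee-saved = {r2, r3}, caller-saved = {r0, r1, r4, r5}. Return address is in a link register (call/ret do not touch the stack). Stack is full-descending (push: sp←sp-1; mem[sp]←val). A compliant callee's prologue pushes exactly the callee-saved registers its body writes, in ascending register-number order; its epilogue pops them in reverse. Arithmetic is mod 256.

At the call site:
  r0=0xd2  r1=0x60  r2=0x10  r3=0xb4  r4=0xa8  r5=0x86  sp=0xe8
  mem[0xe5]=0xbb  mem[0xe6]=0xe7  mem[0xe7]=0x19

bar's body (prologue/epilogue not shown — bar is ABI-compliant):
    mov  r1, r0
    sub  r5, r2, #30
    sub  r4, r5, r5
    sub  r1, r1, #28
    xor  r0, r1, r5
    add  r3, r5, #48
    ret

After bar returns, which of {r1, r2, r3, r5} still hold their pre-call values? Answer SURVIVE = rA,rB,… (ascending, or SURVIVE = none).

SURVIVE = r2,r3

prologue: push r3 → mem[0xe7]=0xb4, sp=0xe7
body[0] mov  r1, r0 → r1=0xd2
body[1] sub  r5, r2, #30 → r5=0xf2
body[2] sub  r4, r5, r5 → r4=0x00
body[3] sub  r1, r1, #28 → r1=0xb6
body[4] xor  r0, r1, r5 → r0=0x44
body[5] add  r3, r5, #48 → r3=0x22
epilogue: pop r3=0xb4, sp=0xe8
r1: caller-saved, written=True
r2: callee-saved, written=False
r3: callee-saved, written=True
r5: caller-saved, written=True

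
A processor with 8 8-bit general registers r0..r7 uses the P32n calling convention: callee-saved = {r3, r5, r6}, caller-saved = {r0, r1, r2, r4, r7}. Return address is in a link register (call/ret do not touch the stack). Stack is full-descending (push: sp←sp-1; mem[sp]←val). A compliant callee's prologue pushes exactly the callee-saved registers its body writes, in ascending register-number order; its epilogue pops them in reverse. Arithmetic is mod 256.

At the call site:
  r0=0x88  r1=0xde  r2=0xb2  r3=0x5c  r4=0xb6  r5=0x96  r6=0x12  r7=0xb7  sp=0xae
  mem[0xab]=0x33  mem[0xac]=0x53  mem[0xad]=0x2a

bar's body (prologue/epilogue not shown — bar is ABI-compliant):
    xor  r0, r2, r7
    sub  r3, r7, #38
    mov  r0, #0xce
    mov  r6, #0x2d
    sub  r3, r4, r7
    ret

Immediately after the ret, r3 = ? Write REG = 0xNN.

prologue: push r3 → mem[0xad]=0x5c, sp=0xad
prologue: push r6 → mem[0xac]=0x12, sp=0xac
body[0] xor  r0, r2, r7 → r0=0x05
body[1] sub  r3, r7, #38 → r3=0x91
body[2] mov  r0, #0xce → r0=0xce
body[3] mov  r6, #0x2d → r6=0x2d
body[4] sub  r3, r4, r7 → r3=0xff
epilogue: pop r6=0x12, sp=0xad
epilogue: pop r3=0x5c, sp=0xae
r3 is callee-saved → restored

REG = 0x5c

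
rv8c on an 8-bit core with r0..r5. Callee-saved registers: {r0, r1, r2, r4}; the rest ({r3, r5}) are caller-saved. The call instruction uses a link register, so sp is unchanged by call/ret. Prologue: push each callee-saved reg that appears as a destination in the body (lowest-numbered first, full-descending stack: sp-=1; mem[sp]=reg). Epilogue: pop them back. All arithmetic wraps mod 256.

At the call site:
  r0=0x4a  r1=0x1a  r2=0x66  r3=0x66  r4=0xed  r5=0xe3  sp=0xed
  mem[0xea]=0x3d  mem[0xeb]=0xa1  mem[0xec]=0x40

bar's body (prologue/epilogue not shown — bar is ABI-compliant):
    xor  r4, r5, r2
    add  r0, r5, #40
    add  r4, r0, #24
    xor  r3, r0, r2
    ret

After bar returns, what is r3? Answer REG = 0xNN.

REG = 0x6d

prologue: push r0 → mem[0xec]=0x4a, sp=0xec
prologue: push r4 → mem[0xeb]=0xed, sp=0xeb
body[0] xor  r4, r5, r2 → r4=0x85
body[1] add  r0, r5, #40 → r0=0x0b
body[2] add  r4, r0, #24 → r4=0x23
body[3] xor  r3, r0, r2 → r3=0x6d
epilogue: pop r4=0xed, sp=0xec
epilogue: pop r0=0x4a, sp=0xed
r3 is caller-saved → body value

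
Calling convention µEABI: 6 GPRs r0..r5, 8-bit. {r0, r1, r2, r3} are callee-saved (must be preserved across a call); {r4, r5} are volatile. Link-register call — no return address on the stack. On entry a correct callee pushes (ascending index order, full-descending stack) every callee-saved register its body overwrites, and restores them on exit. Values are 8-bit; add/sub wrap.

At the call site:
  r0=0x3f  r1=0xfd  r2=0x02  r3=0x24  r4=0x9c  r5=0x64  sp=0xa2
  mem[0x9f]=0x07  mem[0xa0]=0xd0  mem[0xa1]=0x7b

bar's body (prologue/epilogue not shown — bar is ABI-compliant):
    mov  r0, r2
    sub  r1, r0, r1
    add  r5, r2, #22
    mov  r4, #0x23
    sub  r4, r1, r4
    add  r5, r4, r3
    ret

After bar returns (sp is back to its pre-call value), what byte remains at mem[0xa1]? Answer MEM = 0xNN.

prologue: push r0 -> mem[0xa1]=0x3f, sp=0xa1
prologue: push r1 -> mem[0xa0]=0xfd, sp=0xa0
body[0] mov  r0, r2 -> r0=0x02
body[1] sub  r1, r0, r1 -> r1=0x05
body[2] add  r5, r2, #22 -> r5=0x18
body[3] mov  r4, #0x23 -> r4=0x23
body[4] sub  r4, r1, r4 -> r4=0xe2
body[5] add  r5, r4, r3 -> r5=0x06
epilogue: pop r1=0xfd, sp=0xa1
epilogue: pop r0=0x3f, sp=0xa2
prologue pushed ['r0', 'r1'] at ['0xa1', '0xa0']

MEM = 0x3f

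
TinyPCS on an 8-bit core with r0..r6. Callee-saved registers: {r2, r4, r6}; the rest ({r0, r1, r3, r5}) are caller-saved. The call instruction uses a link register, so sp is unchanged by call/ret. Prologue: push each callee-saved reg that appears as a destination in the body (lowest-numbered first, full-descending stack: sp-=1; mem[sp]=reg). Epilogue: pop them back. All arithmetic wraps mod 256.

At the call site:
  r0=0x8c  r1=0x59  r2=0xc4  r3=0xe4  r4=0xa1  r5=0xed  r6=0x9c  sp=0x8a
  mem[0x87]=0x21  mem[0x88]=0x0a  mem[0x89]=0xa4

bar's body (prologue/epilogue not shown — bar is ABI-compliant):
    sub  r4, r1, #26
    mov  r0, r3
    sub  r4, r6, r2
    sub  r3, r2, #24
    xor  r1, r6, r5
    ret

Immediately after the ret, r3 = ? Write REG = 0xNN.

REG = 0xac

prologue: push r4 → mem[0x89]=0xa1, sp=0x89
body[0] sub  r4, r1, #26 → r4=0x3f
body[1] mov  r0, r3 → r0=0xe4
body[2] sub  r4, r6, r2 → r4=0xd8
body[3] sub  r3, r2, #24 → r3=0xac
body[4] xor  r1, r6, r5 → r1=0x71
epilogue: pop r4=0xa1, sp=0x8a
r3 is caller-saved → body value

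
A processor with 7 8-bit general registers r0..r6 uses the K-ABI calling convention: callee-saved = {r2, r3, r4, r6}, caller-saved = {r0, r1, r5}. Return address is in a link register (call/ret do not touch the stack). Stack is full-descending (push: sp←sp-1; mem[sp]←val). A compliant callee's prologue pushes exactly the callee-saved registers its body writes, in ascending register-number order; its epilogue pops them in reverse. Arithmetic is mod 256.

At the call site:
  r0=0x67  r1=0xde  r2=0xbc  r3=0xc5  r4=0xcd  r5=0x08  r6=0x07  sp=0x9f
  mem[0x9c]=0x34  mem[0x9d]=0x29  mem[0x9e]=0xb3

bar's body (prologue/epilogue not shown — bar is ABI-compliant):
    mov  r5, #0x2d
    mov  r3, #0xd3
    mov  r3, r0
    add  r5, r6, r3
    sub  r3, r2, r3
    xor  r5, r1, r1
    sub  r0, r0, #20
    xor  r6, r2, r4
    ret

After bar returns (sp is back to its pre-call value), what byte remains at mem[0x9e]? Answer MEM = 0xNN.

prologue: push r3 → mem[0x9e]=0xc5, sp=0x9e
prologue: push r6 → mem[0x9d]=0x07, sp=0x9d
body[0] mov  r5, #0x2d → r5=0x2d
body[1] mov  r3, #0xd3 → r3=0xd3
body[2] mov  r3, r0 → r3=0x67
body[3] add  r5, r6, r3 → r5=0x6e
body[4] sub  r3, r2, r3 → r3=0x55
body[5] xor  r5, r1, r1 → r5=0x00
body[6] sub  r0, r0, #20 → r0=0x53
body[7] xor  r6, r2, r4 → r6=0x71
epilogue: pop r6=0x07, sp=0x9e
epilogue: pop r3=0xc5, sp=0x9f
prologue pushed ['r3', 'r6'] at ['0x9e', '0x9d']

MEM = 0xc5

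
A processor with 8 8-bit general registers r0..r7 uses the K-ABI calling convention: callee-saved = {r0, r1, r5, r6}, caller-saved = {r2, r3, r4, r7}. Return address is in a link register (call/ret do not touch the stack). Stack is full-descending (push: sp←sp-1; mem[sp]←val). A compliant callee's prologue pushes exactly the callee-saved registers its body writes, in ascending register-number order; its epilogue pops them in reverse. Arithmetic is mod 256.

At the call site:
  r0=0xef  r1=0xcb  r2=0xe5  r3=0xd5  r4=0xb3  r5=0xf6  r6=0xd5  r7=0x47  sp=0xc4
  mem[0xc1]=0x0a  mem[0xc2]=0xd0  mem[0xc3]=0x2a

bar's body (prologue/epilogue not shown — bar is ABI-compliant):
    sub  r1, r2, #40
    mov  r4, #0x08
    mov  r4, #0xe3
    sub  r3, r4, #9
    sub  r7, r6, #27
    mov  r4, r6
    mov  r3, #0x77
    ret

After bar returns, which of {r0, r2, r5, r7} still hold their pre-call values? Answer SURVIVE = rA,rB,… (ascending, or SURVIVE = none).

prologue: push r1 → mem[0xc3]=0xcb, sp=0xc3
body[0] sub  r1, r2, #40 → r1=0xbd
body[1] mov  r4, #0x08 → r4=0x08
body[2] mov  r4, #0xe3 → r4=0xe3
body[3] sub  r3, r4, #9 → r3=0xda
body[4] sub  r7, r6, #27 → r7=0xba
body[5] mov  r4, r6 → r4=0xd5
body[6] mov  r3, #0x77 → r3=0x77
epilogue: pop r1=0xcb, sp=0xc4
r0: callee-saved, written=False
r2: caller-saved, written=False
r5: callee-saved, written=False
r7: caller-saved, written=True

SURVIVE = r0,r2,r5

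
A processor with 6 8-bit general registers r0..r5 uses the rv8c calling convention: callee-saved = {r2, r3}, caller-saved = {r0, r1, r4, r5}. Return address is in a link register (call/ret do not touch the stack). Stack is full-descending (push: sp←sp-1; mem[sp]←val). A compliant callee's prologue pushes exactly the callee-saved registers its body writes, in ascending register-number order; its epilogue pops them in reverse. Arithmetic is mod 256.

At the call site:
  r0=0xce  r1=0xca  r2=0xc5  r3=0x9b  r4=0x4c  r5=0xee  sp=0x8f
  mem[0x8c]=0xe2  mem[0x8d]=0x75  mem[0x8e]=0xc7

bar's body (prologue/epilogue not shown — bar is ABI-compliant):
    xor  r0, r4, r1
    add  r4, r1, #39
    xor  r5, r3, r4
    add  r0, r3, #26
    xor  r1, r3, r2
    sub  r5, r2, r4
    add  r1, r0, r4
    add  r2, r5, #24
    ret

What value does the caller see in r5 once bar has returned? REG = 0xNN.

prologue: push r2 -> mem[0x8e]=0xc5, sp=0x8e
body[0] xor  r0, r4, r1 -> r0=0x86
body[1] add  r4, r1, #39 -> r4=0xf1
body[2] xor  r5, r3, r4 -> r5=0x6a
body[3] add  r0, r3, #26 -> r0=0xb5
body[4] xor  r1, r3, r2 -> r1=0x5e
body[5] sub  r5, r2, r4 -> r5=0xd4
body[6] add  r1, r0, r4 -> r1=0xa6
body[7] add  r2, r5, #24 -> r2=0xec
epilogue: pop r2=0xc5, sp=0x8f
r5 is caller-saved -> body value

REG = 0xd4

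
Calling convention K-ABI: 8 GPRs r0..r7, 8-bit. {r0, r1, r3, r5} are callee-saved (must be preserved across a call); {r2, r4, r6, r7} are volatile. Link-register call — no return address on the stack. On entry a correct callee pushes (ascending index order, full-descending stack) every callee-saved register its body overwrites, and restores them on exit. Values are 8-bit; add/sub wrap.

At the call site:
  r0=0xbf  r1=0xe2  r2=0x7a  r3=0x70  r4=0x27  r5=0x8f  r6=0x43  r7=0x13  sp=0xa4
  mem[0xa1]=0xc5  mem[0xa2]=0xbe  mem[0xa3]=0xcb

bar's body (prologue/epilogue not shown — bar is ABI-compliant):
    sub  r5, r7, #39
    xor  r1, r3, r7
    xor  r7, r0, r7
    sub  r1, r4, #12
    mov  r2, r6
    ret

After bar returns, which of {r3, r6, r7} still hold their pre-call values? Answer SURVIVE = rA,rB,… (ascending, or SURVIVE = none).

SURVIVE = r3,r6

prologue: push r1 -> mem[0xa3]=0xe2, sp=0xa3
prologue: push r5 -> mem[0xa2]=0x8f, sp=0xa2
body[0] sub  r5, r7, #39 -> r5=0xec
body[1] xor  r1, r3, r7 -> r1=0x63
body[2] xor  r7, r0, r7 -> r7=0xac
body[3] sub  r1, r4, #12 -> r1=0x1b
body[4] mov  r2, r6 -> r2=0x43
epilogue: pop r5=0x8f, sp=0xa3
epilogue: pop r1=0xe2, sp=0xa4
r3: callee-saved, written=False
r6: caller-saved, written=False
r7: caller-saved, written=True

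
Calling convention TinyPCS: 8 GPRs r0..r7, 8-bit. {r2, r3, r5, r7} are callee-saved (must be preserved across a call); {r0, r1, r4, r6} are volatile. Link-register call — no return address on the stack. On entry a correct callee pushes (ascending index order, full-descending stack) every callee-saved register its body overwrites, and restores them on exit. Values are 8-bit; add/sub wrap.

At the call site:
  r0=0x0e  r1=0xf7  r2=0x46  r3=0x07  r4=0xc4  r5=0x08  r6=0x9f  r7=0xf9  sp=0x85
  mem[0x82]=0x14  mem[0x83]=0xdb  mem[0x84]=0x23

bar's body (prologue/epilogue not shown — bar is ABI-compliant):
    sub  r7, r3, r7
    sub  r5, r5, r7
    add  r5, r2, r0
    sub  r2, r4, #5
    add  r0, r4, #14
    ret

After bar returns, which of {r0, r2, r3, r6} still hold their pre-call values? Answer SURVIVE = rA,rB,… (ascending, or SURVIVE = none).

prologue: push r2 → mem[0x84]=0x46, sp=0x84
prologue: push r5 → mem[0x83]=0x08, sp=0x83
prologue: push r7 → mem[0x82]=0xf9, sp=0x82
body[0] sub  r7, r3, r7 → r7=0x0e
body[1] sub  r5, r5, r7 → r5=0xfa
body[2] add  r5, r2, r0 → r5=0x54
body[3] sub  r2, r4, #5 → r2=0xbf
body[4] add  r0, r4, #14 → r0=0xd2
epilogue: pop r7=0xf9, sp=0x83
epilogue: pop r5=0x08, sp=0x84
epilogue: pop r2=0x46, sp=0x85
r0: caller-saved, written=True
r2: callee-saved, written=True
r3: callee-saved, written=False
r6: caller-saved, written=False

SURVIVE = r2,r3,r6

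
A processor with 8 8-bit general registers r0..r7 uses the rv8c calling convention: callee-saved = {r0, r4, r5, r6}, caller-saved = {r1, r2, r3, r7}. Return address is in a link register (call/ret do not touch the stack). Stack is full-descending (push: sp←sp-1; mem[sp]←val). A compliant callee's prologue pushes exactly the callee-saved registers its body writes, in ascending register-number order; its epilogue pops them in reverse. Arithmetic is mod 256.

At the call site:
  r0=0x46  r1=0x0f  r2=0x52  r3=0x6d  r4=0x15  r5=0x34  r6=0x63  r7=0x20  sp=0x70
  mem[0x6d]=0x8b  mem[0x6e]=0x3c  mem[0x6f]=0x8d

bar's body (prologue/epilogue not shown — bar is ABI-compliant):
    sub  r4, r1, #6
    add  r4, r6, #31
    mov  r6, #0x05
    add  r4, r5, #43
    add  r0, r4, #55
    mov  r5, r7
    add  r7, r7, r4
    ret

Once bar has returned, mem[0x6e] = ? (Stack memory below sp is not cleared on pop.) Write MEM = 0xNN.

prologue: push r0 → mem[0x6f]=0x46, sp=0x6f
prologue: push r4 → mem[0x6e]=0x15, sp=0x6e
prologue: push r5 → mem[0x6d]=0x34, sp=0x6d
prologue: push r6 → mem[0x6c]=0x63, sp=0x6c
body[0] sub  r4, r1, #6 → r4=0x09
body[1] add  r4, r6, #31 → r4=0x82
body[2] mov  r6, #0x05 → r6=0x05
body[3] add  r4, r5, #43 → r4=0x5f
body[4] add  r0, r4, #55 → r0=0x96
body[5] mov  r5, r7 → r5=0x20
body[6] add  r7, r7, r4 → r7=0x7f
epilogue: pop r6=0x63, sp=0x6d
epilogue: pop r5=0x34, sp=0x6e
epilogue: pop r4=0x15, sp=0x6f
epilogue: pop r0=0x46, sp=0x70
prologue pushed ['r0', 'r4', 'r5', 'r6'] at ['0x6f', '0x6e', '0x6d', '0x6c']

MEM = 0x15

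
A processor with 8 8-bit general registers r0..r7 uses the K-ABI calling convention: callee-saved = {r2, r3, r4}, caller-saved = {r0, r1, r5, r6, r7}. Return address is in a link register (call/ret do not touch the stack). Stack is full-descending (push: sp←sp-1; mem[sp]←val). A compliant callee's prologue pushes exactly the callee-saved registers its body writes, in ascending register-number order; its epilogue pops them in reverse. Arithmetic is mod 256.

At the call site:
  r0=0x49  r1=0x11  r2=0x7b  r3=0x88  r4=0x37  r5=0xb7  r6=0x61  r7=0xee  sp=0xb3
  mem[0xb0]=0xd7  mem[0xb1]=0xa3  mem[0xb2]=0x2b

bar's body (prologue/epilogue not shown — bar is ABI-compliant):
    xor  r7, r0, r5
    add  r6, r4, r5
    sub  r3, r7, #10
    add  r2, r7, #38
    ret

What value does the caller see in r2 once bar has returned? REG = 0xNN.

REG = 0x7b

prologue: push r2 -> mem[0xb2]=0x7b, sp=0xb2
prologue: push r3 -> mem[0xb1]=0x88, sp=0xb1
body[0] xor  r7, r0, r5 -> r7=0xfe
body[1] add  r6, r4, r5 -> r6=0xee
body[2] sub  r3, r7, #10 -> r3=0xf4
body[3] add  r2, r7, #38 -> r2=0x24
epilogue: pop r3=0x88, sp=0xb2
epilogue: pop r2=0x7b, sp=0xb3
r2 is callee-saved -> restored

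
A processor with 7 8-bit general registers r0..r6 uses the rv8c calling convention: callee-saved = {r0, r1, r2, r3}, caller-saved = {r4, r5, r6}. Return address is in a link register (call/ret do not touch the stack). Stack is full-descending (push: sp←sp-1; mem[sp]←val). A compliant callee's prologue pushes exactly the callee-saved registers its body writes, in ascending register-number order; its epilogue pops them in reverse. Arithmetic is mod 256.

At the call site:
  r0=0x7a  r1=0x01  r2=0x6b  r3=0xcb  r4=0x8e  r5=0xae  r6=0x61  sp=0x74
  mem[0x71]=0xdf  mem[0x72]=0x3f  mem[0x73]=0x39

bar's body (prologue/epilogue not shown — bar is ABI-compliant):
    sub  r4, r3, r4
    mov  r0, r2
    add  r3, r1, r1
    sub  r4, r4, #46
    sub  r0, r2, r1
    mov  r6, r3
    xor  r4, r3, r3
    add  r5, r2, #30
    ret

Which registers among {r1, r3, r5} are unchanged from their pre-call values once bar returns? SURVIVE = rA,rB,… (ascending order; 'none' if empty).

SURVIVE = r1,r3

prologue: push r0 -> mem[0x73]=0x7a, sp=0x73
prologue: push r3 -> mem[0x72]=0xcb, sp=0x72
body[0] sub  r4, r3, r4 -> r4=0x3d
body[1] mov  r0, r2 -> r0=0x6b
body[2] add  r3, r1, r1 -> r3=0x02
body[3] sub  r4, r4, #46 -> r4=0x0f
body[4] sub  r0, r2, r1 -> r0=0x6a
body[5] mov  r6, r3 -> r6=0x02
body[6] xor  r4, r3, r3 -> r4=0x00
body[7] add  r5, r2, #30 -> r5=0x89
epilogue: pop r3=0xcb, sp=0x73
epilogue: pop r0=0x7a, sp=0x74
r1: callee-saved, written=False
r3: callee-saved, written=True
r5: caller-saved, written=True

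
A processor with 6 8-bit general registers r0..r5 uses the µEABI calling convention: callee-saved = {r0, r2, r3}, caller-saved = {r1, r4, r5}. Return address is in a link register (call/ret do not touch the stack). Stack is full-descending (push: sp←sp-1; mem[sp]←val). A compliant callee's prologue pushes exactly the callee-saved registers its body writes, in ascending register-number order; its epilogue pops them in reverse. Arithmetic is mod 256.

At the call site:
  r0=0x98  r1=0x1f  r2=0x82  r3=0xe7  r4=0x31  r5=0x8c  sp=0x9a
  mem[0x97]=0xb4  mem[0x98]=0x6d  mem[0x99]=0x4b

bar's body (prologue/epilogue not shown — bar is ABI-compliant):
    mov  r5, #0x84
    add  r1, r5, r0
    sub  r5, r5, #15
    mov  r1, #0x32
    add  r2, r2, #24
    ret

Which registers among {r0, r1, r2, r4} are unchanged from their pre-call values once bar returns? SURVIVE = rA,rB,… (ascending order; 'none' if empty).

prologue: push r2 -> mem[0x99]=0x82, sp=0x99
body[0] mov  r5, #0x84 -> r5=0x84
body[1] add  r1, r5, r0 -> r1=0x1c
body[2] sub  r5, r5, #15 -> r5=0x75
body[3] mov  r1, #0x32 -> r1=0x32
body[4] add  r2, r2, #24 -> r2=0x9a
epilogue: pop r2=0x82, sp=0x9a
r0: callee-saved, written=False
r1: caller-saved, written=True
r2: callee-saved, written=True
r4: caller-saved, written=False

SURVIVE = r0,r2,r4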